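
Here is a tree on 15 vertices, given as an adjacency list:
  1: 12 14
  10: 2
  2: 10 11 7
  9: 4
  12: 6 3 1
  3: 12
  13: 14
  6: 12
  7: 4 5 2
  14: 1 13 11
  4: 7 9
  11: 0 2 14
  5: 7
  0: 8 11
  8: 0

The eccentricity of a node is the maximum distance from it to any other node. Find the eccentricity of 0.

5

The node farthest from 0 is 9 (6, 3 also at distance 5), via 0-11-2-7-4-9 — 5 edges.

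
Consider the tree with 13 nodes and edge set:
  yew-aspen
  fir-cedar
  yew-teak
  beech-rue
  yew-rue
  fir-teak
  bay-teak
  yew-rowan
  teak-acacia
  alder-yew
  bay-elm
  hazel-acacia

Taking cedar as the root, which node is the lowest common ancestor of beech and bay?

teak

Path beech→root: beech rue yew teak fir cedar; path bay→root: bay teak fir cedar.
First common node: teak.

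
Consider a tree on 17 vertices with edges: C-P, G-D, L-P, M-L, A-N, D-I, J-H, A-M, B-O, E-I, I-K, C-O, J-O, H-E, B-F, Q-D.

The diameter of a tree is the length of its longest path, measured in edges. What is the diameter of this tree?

BFS from Q reaches N last, at distance 12; BFS from N confirms no node is farther.
Path: Q–D–I–E–H–J–O–C–P–L–M–A–N.

12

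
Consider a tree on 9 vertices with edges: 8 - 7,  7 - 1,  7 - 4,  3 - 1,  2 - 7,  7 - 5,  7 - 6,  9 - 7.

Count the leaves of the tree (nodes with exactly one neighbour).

7

Exactly 7 nodes have a single neighbour: 2, 3, 4, 5, 6, 8, 9.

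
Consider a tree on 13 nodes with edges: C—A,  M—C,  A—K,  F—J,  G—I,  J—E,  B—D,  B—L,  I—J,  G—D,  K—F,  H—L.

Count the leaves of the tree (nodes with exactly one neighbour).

3

Degree-1 nodes: E, H, M — 3 of them.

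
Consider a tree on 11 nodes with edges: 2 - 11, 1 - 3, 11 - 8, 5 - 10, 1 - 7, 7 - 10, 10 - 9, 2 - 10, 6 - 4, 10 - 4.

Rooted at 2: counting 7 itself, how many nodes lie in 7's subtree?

3

7's subtree: {7, 1, 3}, size 3.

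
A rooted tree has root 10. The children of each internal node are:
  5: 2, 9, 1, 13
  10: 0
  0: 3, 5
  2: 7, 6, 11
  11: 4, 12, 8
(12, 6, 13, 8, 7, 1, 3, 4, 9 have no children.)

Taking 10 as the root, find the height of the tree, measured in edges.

5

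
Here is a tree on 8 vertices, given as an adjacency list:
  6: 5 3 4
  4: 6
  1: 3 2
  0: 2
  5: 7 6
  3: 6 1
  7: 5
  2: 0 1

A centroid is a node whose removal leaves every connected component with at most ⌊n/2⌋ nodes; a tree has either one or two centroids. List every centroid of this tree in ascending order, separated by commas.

3, 6

Delete 3: the remaining components have sizes 4, 3. Max 4 ≤ 4, so 3 is a centroid.
6 is adjacent to 3 and is also a centroid (the largest component after removing it is likewise 4).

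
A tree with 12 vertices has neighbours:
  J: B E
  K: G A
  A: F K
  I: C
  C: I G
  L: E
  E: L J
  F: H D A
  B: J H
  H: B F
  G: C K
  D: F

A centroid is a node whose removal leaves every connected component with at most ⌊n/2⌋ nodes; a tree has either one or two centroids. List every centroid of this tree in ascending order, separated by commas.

F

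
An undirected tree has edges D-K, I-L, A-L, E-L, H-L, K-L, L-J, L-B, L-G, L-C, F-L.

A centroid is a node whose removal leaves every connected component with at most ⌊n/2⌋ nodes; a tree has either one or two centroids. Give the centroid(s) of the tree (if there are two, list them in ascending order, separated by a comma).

L

Delete L: the remaining components have sizes 2, 1, 1, 1, 1, 1, 1, 1, 1, 1. Max 2 ≤ 6, so L is a centroid.
Every other node leaves some component of size > 6, so the centroid is unique.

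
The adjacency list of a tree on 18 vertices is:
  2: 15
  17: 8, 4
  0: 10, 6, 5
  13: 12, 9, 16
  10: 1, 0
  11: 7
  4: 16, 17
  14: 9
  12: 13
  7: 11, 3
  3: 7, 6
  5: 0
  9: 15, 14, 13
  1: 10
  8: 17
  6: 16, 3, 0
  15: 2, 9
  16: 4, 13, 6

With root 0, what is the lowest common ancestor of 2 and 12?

Ancestors of 2 (toward the root): 2, 15, 9, 13, 16, 6, 0.
Ancestors of 12: 12, 13, 16, 6, 0.
The deepest node appearing in both lists is 13.

13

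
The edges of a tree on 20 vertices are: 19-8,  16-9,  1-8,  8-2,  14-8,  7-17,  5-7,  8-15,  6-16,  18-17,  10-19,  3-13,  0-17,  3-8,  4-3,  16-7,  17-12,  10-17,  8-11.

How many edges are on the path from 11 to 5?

6

Walking from 11: 11 - 8 - 19 - 10 - 17 - 7 - 5. Length 6.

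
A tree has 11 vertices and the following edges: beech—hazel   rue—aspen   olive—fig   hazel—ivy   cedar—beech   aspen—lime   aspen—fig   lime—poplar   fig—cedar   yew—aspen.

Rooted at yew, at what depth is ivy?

Path from yew to ivy: yew → aspen → fig → cedar → beech → hazel → ivy, which has 6 edges.

6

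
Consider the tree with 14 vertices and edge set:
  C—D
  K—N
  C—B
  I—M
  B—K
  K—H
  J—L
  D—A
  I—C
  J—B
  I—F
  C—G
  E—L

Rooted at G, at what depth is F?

3

G – C – I – F — 3 edges.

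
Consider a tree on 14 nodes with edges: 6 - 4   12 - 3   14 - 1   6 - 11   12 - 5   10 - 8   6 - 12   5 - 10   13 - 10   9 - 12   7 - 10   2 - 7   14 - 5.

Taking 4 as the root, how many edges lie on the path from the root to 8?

Path from 4 to 8: 4 → 6 → 12 → 5 → 10 → 8, which has 5 edges.

5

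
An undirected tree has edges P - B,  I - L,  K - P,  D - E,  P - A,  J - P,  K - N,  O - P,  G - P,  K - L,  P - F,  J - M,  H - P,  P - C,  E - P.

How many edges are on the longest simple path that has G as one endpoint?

Distances from G peak at 4, attained at I.
G-P-K-L-I

4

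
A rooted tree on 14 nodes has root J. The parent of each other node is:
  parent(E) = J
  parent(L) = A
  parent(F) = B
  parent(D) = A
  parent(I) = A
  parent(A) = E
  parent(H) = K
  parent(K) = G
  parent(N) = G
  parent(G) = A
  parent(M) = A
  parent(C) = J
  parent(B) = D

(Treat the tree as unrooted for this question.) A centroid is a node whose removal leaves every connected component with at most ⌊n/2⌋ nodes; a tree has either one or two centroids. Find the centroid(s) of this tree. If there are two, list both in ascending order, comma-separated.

Removing A splits the tree into components of sizes 4, 3, 3, 1, 1, 1; the largest is 4 ≤ ⌊14/2⌋ = 7.
No neighbour of A does as well, so A is the unique centroid.

A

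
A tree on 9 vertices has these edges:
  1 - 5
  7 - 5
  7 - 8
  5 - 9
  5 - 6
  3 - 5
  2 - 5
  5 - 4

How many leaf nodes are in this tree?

7

The leaves are 1, 2, 3, 4, 6, 8, 9.
That is 7 leaves.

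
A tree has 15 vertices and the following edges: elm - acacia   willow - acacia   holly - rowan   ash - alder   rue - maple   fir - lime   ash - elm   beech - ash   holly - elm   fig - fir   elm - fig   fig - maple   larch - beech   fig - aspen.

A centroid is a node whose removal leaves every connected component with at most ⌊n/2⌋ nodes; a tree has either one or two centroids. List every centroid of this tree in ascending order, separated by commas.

Removing elm splits the tree into components of sizes 6, 4, 2, 2; the largest is 6 ≤ ⌊15/2⌋ = 7.
Every other node leaves some component of size > 7, so the centroid is unique.

elm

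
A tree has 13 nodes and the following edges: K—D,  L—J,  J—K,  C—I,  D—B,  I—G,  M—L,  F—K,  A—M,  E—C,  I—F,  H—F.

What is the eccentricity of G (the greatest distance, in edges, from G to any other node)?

7

A farthest node from G is A.
The path G-I-F-K-J-L-M-A has 7 edges.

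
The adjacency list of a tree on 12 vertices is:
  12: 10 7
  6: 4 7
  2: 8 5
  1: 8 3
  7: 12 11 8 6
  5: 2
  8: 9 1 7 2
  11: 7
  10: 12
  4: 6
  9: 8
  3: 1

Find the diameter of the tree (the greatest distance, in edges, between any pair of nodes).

5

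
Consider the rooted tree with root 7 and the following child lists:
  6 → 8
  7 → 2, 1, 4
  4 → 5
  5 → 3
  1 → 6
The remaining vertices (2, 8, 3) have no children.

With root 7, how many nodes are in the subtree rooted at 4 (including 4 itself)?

3

4's subtree: {4, 5, 3}, size 3.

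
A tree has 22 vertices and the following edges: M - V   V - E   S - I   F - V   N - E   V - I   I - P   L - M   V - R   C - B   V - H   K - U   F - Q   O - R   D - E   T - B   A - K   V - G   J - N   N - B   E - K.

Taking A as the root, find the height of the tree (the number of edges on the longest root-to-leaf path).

5

A deepest node is O, reached by A-K-E-V-R-O.
That path has 5 edges, so the height is 5.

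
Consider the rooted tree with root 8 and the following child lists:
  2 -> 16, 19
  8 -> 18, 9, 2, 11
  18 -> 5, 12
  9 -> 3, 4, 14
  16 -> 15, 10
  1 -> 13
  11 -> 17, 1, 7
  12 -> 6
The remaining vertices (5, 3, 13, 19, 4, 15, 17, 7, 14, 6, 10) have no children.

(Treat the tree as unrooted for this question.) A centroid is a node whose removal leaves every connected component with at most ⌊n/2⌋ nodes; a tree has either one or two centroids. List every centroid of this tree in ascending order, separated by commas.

8

Delete 8: the remaining components have sizes 5, 5, 4, 4. Max 5 ≤ 9, so 8 is a centroid.
No neighbour of 8 does as well, so 8 is the unique centroid.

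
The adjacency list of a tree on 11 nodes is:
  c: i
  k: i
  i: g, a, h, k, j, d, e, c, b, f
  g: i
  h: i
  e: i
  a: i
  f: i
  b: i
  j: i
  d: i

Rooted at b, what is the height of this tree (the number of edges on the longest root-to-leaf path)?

2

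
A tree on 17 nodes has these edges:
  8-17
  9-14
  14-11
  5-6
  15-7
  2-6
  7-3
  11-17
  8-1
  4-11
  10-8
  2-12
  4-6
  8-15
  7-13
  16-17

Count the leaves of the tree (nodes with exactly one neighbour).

8

Exactly 8 nodes have a single neighbour: 1, 3, 5, 9, 10, 12, 13, 16.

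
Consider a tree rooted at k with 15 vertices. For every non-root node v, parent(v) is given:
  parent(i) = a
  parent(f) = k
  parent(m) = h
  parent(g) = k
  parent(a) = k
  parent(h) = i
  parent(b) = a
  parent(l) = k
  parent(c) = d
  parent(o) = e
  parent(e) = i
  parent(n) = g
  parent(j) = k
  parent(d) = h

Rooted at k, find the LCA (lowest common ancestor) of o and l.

Ancestors of o (toward the root): o, e, i, a, k.
Ancestors of l: l, k.
The deepest node appearing in both lists is k.

k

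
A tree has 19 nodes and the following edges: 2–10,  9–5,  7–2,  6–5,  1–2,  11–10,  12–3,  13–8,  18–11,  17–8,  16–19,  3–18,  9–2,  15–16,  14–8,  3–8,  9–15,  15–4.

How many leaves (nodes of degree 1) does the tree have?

9

The leaves are 1, 4, 6, 7, 12, 13, 14, 17, 19.
That is 9 leaves.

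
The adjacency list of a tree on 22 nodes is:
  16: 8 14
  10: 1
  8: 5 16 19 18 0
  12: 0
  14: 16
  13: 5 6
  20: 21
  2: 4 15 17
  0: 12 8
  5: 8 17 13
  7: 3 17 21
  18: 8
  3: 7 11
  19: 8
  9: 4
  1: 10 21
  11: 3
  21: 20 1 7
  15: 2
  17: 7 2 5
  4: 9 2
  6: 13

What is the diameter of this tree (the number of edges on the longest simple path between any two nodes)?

Starting from 10, a farthest node is 14 at distance 8.
One longest path: 10 – 1 – 21 – 7 – 17 – 5 – 8 – 16 – 14.
So the diameter is 8.

8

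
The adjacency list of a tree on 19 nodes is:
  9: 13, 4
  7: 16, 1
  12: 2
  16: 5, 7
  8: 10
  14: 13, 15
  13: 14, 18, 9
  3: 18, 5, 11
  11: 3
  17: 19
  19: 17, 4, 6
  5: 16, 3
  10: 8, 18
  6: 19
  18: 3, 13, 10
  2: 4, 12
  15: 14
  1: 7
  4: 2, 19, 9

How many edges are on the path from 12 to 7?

The path is 12 - 2 - 4 - 9 - 13 - 18 - 3 - 5 - 16 - 7, which has 9 edges.

9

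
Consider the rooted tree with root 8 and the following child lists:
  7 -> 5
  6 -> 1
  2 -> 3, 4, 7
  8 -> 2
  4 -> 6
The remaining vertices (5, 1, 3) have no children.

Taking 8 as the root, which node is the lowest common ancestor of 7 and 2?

2

7's ancestor chain is 7, 2, 8 and 2's is 2, 8; they first meet at 2.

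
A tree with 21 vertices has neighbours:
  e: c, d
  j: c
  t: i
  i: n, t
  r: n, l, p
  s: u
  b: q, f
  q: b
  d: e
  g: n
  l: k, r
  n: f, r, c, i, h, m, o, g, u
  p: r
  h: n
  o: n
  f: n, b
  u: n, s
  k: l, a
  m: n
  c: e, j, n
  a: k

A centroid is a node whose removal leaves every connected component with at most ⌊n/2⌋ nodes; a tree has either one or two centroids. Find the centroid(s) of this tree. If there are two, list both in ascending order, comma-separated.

Delete n: the remaining components have sizes 5, 4, 3, 2, 2, 1, 1, 1, 1. Max 5 ≤ 10, so n is a centroid.
Every other node leaves some component of size > 10, so the centroid is unique.

n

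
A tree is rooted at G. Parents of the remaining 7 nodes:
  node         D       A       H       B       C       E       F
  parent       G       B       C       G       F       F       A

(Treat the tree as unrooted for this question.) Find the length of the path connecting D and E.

D–G–B–A–F–E: 5 edges.

5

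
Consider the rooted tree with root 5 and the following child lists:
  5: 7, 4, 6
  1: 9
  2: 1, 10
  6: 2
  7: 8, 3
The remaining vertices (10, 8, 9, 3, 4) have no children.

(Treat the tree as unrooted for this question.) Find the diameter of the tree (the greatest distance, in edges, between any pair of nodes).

6

A longest path is 9 - 1 - 2 - 6 - 5 - 7 - 3, with 6 edges.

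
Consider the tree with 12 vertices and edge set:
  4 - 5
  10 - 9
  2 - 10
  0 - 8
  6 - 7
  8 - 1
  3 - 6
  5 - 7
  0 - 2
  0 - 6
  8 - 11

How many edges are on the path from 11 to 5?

Walking from 11: 11 – 8 – 0 – 6 – 7 – 5. Length 5.

5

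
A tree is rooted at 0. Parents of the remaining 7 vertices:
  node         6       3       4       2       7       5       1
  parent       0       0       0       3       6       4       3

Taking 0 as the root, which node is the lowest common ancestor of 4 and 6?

0

Ancestors of 4 (toward the root): 4, 0.
Ancestors of 6: 6, 0.
The deepest node appearing in both lists is 0.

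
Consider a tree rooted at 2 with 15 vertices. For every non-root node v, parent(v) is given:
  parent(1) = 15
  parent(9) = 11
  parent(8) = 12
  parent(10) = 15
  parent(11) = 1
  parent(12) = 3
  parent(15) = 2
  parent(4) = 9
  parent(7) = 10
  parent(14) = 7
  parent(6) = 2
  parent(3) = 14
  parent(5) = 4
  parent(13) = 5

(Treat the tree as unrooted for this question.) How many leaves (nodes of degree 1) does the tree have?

The leaves are 6, 8, 13.
That is 3 leaves.

3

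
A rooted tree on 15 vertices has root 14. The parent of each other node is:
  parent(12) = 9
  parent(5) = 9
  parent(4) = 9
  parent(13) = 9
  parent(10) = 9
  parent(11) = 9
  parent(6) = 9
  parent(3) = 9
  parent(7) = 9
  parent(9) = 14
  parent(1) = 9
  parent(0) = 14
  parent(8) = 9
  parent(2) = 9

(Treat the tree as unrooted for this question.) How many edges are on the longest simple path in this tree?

Starting from 0, a farthest node is 8 at distance 3.
One longest path: 0 - 14 - 9 - 8.
So the diameter is 3.

3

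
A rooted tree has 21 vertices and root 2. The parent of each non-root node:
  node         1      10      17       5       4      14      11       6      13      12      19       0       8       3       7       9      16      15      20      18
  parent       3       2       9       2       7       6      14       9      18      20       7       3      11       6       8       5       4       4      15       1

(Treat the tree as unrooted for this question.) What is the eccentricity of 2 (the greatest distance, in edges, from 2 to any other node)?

The node farthest from 2 is 12, via 2 – 5 – 9 – 6 – 14 – 11 – 8 – 7 – 4 – 15 – 20 – 12 — 11 edges.

11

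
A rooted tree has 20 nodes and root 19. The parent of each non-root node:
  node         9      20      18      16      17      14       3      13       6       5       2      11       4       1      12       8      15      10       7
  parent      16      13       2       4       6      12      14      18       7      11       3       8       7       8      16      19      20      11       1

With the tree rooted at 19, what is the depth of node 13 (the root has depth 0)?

19–8–1–7–4–16–12–14–3–2–18–13 — 11 edges.

11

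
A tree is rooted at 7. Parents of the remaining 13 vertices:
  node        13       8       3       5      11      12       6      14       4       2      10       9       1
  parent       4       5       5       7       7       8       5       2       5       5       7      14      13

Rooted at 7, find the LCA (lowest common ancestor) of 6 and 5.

5

Ancestors of 6 (toward the root): 6, 5, 7.
Ancestors of 5: 5, 7.
The deepest node appearing in both lists is 5.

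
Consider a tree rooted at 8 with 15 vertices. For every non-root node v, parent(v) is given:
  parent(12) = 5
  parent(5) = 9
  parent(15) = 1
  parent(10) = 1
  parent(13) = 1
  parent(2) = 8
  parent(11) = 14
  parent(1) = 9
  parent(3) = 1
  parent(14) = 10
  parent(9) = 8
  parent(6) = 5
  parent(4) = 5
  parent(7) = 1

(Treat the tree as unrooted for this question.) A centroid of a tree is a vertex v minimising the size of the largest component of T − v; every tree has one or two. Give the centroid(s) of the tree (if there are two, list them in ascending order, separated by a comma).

If 1 is removed the pieces have sizes 7, 3, 1, 1, 1, 1, all ≤ ⌊15/2⌋ = 7.
No neighbour of 1 does as well, so 1 is the unique centroid.

1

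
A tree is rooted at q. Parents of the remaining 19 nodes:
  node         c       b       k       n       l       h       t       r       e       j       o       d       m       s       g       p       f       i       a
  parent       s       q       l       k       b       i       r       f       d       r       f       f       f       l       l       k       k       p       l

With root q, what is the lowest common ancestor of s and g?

l

Path s→root: s l b q; path g→root: g l b q.
First common node: l.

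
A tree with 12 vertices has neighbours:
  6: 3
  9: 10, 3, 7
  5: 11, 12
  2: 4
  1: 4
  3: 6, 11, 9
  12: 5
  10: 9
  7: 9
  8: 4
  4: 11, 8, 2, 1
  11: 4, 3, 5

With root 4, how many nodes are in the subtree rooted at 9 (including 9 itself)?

3

Descendants of 9 (including itself): 9, 7, 10. That's 3.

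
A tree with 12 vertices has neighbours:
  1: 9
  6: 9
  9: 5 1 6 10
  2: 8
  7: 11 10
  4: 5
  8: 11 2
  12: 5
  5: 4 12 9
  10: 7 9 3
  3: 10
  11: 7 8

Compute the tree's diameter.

BFS from 2 reaches 4 last, at distance 7; BFS from 4 confirms no node is farther.
Path: 2 - 8 - 11 - 7 - 10 - 9 - 5 - 4.

7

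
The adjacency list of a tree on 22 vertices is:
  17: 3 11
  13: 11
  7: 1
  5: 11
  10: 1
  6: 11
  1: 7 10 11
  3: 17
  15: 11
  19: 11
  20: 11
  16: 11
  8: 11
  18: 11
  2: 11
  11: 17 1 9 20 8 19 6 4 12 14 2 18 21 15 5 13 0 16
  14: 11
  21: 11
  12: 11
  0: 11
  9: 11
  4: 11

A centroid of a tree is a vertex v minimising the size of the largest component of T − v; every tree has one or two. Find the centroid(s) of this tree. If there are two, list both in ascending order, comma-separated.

If 11 is removed the pieces have sizes 3, 2, 1, 1, 1, 1, 1, 1, 1, 1, 1, 1, 1, 1, 1, 1, 1, 1, all ≤ ⌊22/2⌋ = 11.
No neighbour of 11 does as well, so 11 is the unique centroid.

11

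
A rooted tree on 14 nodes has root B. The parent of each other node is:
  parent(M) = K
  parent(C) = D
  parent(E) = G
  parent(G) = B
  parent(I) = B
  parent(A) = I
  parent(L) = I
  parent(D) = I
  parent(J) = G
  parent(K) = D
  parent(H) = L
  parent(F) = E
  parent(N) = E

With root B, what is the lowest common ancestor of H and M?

I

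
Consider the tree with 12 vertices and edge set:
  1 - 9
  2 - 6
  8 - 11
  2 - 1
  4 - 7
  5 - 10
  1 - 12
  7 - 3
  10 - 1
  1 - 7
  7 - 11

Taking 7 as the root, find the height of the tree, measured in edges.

5 sits deepest: 7–1–10–5 — 3 edges from the root.

3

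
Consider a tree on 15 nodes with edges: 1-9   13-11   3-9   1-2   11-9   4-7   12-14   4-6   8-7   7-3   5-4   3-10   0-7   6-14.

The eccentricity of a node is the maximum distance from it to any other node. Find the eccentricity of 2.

The node farthest from 2 is 12, via 2 – 1 – 9 – 3 – 7 – 4 – 6 – 14 – 12 — 8 edges.

8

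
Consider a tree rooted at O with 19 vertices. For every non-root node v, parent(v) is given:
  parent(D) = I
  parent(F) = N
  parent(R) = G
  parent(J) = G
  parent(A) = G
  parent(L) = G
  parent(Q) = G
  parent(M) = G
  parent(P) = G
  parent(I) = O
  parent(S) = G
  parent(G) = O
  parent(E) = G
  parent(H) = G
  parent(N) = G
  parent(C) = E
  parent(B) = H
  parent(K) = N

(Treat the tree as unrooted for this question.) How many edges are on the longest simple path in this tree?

5

Starting from D, a farthest node is K at distance 5.
One longest path: D-I-O-G-N-K.
So the diameter is 5.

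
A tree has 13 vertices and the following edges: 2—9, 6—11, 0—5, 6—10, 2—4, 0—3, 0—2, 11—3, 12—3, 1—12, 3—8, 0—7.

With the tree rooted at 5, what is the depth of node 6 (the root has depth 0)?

Climbing from 6 to the root: 6–11–3–0–5. That's 4 steps.

4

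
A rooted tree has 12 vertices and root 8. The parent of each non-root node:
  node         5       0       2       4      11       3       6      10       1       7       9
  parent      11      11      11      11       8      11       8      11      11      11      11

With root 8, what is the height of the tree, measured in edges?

The longest root-to-leaf path is 8 → 11 → 2 (2 edges).

2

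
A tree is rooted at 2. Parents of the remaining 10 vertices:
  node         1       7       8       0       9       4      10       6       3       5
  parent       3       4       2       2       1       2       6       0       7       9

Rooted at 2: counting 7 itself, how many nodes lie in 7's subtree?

7's subtree: {7, 3, 1, 9, 5}, size 5.

5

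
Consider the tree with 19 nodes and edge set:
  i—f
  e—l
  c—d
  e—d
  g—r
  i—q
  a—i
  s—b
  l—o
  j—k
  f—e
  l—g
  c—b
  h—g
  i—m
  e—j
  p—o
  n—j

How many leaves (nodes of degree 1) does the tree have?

9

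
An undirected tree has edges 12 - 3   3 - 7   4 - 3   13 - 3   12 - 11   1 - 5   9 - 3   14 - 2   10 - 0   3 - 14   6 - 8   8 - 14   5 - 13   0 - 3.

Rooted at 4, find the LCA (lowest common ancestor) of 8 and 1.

Ancestors of 8 (toward the root): 8, 14, 3, 4.
Ancestors of 1: 1, 5, 13, 3, 4.
The deepest node appearing in both lists is 3.

3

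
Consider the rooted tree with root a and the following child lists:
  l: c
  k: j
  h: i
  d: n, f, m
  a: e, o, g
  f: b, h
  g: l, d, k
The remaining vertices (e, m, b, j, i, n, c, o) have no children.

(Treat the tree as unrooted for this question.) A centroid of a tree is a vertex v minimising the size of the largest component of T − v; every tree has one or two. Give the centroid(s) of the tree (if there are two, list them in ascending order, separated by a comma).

g

Delete g: the remaining components have sizes 7, 3, 2, 2. Max 7 ≤ 7, so g is a centroid.
No neighbour of g does as well, so g is the unique centroid.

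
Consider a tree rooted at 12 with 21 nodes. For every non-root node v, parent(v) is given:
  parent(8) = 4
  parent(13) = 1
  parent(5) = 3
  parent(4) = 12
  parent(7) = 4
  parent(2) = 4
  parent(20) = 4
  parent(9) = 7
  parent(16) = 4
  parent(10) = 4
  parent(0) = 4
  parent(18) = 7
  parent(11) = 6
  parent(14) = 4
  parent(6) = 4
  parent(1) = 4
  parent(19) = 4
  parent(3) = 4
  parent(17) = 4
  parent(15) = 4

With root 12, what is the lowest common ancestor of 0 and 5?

4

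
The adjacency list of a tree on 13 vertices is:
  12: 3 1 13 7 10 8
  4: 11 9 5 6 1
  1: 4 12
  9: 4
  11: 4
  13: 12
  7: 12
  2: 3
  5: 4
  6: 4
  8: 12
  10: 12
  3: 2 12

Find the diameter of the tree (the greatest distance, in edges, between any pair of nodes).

5

Starting from 2, a farthest node is 6 at distance 5.
One longest path: 2–3–12–1–4–6.
So the diameter is 5.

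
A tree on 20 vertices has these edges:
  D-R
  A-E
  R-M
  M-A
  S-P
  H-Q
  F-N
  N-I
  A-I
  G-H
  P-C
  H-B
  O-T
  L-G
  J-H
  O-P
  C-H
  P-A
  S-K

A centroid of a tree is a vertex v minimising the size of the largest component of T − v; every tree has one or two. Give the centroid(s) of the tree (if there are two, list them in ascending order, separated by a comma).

P

Delete P: the remaining components have sizes 8, 7, 2, 2. Max 8 ≤ 10, so P is a centroid.
Every other node leaves some component of size > 10, so the centroid is unique.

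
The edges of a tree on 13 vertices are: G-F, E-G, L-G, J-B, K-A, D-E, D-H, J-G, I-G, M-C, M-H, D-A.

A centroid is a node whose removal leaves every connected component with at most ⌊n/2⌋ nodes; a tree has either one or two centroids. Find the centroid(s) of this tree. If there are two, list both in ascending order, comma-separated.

Delete E: the remaining components have sizes 6, 6. Max 6 ≤ 6, so E is a centroid.
No neighbour of E does as well, so E is the unique centroid.

E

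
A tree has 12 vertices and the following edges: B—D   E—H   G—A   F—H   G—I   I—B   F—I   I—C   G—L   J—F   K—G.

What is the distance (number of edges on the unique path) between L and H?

The path is L–G–I–F–H, which has 4 edges.

4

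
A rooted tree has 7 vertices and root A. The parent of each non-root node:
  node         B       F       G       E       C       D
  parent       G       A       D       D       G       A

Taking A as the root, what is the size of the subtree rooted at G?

3

Descendants of G (including itself): G, C, B. That's 3.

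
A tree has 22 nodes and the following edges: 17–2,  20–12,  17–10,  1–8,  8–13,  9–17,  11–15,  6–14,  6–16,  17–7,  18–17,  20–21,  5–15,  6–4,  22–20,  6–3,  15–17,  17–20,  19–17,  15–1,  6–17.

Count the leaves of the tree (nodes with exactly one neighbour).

16

The leaves are 2, 3, 4, 5, 7, 9, 10, 11, 12, 13, 14, 16, 18, 19, 21, 22.
That is 16 leaves.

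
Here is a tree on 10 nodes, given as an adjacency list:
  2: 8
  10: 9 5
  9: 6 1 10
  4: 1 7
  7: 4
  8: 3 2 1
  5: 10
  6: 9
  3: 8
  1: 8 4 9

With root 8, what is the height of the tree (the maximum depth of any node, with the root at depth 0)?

4

The longest root-to-leaf path is 8 → 1 → 9 → 10 → 5 (4 edges).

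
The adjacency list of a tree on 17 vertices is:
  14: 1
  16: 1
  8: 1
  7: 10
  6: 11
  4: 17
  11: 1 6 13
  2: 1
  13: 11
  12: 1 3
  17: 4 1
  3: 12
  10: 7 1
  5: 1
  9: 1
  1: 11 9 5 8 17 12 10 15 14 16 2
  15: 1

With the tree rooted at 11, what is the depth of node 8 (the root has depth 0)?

Path from 11 to 8: 11–1–8, which has 2 edges.

2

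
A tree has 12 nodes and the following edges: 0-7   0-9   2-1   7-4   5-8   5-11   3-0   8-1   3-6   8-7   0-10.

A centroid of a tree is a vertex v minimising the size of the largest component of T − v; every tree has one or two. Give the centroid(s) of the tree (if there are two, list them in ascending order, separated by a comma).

7

If 7 is removed the pieces have sizes 5, 5, 1, all ≤ ⌊12/2⌋ = 6.
Every other node leaves some component of size > 6, so the centroid is unique.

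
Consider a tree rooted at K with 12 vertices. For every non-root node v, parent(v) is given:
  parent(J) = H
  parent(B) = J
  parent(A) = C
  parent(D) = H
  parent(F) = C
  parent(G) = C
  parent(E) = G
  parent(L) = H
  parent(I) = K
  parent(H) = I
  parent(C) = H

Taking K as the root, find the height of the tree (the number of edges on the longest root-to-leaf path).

E sits deepest: K – I – H – C – G – E — 5 edges from the root.

5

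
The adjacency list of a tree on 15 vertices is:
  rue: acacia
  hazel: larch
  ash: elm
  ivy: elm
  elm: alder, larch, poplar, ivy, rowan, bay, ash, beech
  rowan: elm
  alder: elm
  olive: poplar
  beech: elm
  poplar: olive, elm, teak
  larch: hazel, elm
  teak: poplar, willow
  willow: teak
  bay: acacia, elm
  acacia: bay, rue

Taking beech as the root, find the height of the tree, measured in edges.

4

A deepest node is rue, reached by beech-elm-bay-acacia-rue.
That path has 4 edges, so the height is 4.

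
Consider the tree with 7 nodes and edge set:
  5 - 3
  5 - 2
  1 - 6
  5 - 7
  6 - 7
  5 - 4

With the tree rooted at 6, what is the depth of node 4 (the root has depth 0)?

3

Path from 6 to 4: 6–7–5–4, which has 3 edges.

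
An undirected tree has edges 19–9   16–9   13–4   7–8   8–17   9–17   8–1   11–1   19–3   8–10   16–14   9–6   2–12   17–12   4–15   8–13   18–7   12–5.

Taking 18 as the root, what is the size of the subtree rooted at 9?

6

The subtree rooted at 9 contains: 9, 16, 19, 6, 14, 3 — 6 nodes.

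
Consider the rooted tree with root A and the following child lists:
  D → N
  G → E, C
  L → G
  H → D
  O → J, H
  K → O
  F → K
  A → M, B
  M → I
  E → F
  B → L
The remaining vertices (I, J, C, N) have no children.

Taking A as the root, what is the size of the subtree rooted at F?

Descendants of F (including itself): F, K, O, H, J, D, N. That's 7.

7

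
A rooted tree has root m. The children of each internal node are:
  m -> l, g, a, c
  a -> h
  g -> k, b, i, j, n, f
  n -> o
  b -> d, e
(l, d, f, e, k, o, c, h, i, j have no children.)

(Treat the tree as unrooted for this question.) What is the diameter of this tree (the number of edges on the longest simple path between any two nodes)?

5

A longest path is h - a - m - g - b - e, with 5 edges.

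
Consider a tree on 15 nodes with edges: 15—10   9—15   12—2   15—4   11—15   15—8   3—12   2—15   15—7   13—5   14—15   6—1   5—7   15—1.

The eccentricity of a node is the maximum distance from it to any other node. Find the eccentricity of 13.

6

The node farthest from 13 is 3, via 13–5–7–15–2–12–3 — 6 edges.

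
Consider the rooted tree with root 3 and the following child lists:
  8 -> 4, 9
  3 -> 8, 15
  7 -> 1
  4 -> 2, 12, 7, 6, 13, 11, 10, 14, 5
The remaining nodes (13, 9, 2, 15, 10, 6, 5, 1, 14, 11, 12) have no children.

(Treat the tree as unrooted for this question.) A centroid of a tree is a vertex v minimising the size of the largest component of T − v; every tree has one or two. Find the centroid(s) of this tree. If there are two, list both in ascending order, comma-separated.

4

If 4 is removed the pieces have sizes 4, 2, 1, 1, 1, 1, 1, 1, 1, 1, all ≤ ⌊15/2⌋ = 7.
Every other node leaves some component of size > 7, so the centroid is unique.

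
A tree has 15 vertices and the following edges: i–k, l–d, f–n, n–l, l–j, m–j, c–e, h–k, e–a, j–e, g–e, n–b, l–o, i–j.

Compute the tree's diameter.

6

BFS from h reaches b last, at distance 6; BFS from b confirms no node is farther.
Path: h - k - i - j - l - n - b.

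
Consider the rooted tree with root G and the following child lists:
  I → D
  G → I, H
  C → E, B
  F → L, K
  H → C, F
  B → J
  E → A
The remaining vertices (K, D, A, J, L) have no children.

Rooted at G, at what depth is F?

Climbing from F to the root: F – H – G. That's 2 steps.

2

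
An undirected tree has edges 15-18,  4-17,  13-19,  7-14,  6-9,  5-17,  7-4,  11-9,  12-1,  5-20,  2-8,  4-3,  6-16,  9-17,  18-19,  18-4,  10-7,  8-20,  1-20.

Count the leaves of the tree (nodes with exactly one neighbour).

9

Degree-1 nodes: 2, 3, 10, 11, 12, 13, 14, 15, 16 — 9 of them.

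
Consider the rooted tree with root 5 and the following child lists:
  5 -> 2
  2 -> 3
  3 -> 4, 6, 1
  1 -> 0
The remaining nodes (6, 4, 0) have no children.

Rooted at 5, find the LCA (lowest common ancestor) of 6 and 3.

Path 6→root: 6 3 2 5; path 3→root: 3 2 5.
First common node: 3.

3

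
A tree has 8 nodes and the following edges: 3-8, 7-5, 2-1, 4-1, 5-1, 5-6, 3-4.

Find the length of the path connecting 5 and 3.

5 - 1 - 4 - 3: 3 edges.

3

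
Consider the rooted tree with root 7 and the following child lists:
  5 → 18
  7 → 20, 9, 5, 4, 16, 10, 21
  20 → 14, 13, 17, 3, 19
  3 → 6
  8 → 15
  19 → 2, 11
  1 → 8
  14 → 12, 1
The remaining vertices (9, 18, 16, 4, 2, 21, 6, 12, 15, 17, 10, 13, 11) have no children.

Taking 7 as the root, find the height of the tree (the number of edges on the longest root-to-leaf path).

15 sits deepest: 7 → 20 → 14 → 1 → 8 → 15 — 5 edges from the root.

5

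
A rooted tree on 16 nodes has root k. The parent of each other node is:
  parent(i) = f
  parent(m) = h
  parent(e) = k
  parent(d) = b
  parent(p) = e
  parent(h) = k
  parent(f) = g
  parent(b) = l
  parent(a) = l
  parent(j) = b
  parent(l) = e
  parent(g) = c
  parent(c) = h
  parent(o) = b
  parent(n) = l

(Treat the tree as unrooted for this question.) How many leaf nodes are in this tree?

Exactly 8 nodes have a single neighbour: a, d, i, j, m, n, o, p.

8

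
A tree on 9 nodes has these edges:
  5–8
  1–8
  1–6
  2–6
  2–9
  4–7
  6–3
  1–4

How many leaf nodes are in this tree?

4

Degree-1 nodes: 3, 5, 7, 9 — 4 of them.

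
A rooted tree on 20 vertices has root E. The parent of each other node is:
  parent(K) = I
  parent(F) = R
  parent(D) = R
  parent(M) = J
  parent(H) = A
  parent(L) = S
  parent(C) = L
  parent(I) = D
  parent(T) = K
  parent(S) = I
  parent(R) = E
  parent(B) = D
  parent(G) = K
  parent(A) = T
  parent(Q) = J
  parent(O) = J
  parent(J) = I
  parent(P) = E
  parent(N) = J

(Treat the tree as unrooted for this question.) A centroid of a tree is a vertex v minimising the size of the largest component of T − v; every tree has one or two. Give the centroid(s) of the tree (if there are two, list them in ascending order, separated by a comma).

Delete I: the remaining components have sizes 6, 5, 5, 3. Max 6 ≤ 10, so I is a centroid.
Every other node leaves some component of size > 10, so the centroid is unique.

I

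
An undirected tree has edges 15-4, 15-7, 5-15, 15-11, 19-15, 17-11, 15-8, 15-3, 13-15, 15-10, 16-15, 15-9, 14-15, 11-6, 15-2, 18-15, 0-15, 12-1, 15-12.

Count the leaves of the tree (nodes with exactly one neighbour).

17

Exactly 17 nodes have a single neighbour: 0, 1, 2, 3, 4, 5, 6, 7, 8, 9, 10, 13, 14, 16, 17, 18, 19.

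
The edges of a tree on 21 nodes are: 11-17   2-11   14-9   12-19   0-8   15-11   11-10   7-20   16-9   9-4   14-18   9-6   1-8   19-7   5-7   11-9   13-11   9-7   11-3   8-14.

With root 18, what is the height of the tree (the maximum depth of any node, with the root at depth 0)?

5

The longest root-to-leaf path is 18–14–9–7–19–12 (5 edges).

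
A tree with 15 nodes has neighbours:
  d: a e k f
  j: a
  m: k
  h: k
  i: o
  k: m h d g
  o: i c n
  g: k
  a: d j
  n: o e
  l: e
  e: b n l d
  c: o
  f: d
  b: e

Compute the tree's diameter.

6

BFS from c reaches m last, at distance 6; BFS from m confirms no node is farther.
Path: c - o - n - e - d - k - m.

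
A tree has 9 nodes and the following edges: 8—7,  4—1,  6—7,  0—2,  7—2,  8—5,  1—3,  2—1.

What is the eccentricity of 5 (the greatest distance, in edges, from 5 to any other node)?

Distances from 5 peak at 5, attained at 3 (4 also at distance 5).
5-8-7-2-1-3

5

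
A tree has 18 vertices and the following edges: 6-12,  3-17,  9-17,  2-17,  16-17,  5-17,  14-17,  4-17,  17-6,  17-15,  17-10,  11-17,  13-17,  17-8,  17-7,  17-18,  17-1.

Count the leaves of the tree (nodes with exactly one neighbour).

The leaves are 1, 2, 3, 4, 5, 7, 8, 9, 10, 11, 12, 13, 14, 15, 16, 18.
That is 16 leaves.

16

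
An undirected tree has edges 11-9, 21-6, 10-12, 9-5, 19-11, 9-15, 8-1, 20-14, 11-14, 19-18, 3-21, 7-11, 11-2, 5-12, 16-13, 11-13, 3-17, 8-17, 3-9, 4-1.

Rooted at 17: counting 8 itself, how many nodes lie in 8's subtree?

8's subtree: {8, 1, 4}, size 3.

3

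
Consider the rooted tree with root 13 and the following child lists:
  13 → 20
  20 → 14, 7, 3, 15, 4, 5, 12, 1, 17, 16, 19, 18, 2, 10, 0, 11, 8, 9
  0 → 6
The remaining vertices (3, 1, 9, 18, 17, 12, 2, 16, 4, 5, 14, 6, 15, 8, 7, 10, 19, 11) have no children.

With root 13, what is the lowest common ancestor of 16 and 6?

Path 16→root: 16 20 13; path 6→root: 6 0 20 13.
First common node: 20.

20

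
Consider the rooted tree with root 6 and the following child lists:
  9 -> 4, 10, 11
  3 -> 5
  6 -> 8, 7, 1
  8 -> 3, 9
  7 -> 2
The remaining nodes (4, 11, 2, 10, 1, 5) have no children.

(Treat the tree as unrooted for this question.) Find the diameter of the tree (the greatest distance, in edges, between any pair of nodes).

BFS from 5 reaches 2 last, at distance 5; BFS from 2 confirms no node is farther.
Path: 5 - 3 - 8 - 6 - 7 - 2.

5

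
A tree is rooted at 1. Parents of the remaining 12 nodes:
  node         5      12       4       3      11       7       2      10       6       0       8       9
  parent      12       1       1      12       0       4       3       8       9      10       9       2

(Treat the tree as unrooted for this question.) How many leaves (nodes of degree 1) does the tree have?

The leaves are 5, 6, 7, 11.
That is 4 leaves.

4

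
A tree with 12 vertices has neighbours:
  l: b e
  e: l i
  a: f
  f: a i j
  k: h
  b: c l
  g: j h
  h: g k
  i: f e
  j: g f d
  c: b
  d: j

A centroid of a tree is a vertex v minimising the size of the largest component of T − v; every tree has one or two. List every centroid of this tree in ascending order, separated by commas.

f

Delete f: the remaining components have sizes 5, 5, 1. Max 5 ≤ 6, so f is a centroid.
No neighbour of f does as well, so f is the unique centroid.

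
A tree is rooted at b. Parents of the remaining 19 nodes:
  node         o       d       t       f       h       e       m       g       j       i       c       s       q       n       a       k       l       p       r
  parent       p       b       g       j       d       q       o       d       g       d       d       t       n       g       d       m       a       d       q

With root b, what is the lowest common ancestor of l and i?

d

Path l→root: l a d b; path i→root: i d b.
First common node: d.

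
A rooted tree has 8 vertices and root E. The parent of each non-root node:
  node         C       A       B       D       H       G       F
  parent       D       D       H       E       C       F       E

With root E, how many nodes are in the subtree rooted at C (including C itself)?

Descendants of C (including itself): C, H, B. That's 3.

3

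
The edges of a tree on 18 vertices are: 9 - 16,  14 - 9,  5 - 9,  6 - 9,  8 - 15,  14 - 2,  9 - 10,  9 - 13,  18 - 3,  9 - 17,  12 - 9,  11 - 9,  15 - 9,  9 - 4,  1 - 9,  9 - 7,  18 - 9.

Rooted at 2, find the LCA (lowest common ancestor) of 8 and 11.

9

8's ancestor chain is 8, 15, 9, 14, 2 and 11's is 11, 9, 14, 2; they first meet at 9.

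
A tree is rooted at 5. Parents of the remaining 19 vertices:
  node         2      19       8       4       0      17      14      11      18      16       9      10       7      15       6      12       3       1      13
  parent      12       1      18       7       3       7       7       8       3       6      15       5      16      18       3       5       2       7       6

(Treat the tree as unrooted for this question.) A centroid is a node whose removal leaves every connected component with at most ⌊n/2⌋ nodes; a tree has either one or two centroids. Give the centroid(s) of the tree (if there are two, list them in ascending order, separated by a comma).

3

Delete 3: the remaining components have sizes 9, 5, 4, 1. Max 9 ≤ 10, so 3 is a centroid.
Every other node leaves some component of size > 10, so the centroid is unique.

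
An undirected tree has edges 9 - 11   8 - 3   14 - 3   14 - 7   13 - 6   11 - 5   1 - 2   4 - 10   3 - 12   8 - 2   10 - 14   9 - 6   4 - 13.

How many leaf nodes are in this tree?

4

Exactly 4 nodes have a single neighbour: 1, 5, 7, 12.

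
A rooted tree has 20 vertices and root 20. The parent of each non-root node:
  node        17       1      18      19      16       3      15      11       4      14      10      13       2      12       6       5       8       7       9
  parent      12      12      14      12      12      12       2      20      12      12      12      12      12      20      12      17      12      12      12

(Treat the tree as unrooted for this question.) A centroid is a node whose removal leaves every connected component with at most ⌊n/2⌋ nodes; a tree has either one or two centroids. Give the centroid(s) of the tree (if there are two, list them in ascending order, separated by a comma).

If 12 is removed the pieces have sizes 2, 2, 2, 2, 1, 1, 1, 1, 1, 1, 1, 1, 1, 1, 1, all ≤ ⌊20/2⌋ = 10.
Every other node leaves some component of size > 10, so the centroid is unique.

12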